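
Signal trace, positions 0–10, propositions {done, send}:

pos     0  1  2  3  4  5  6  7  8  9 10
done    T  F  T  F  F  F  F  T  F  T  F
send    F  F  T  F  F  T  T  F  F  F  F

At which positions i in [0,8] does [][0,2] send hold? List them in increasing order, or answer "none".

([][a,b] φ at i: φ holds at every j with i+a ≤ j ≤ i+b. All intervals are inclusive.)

Evaluate at each i in [0,8]:
  i=0: ✗ (fails at j=0)
  i=1: ✗ (fails at j=1)
  i=2: ✗ (fails at j=3)
  i=3: ✗ (fails at j=3)
  i=4: ✗ (fails at j=4)
  i=5: ✗ (fails at j=7)
  i=6: ✗ (fails at j=7)
  i=7: ✗ (fails at j=7)
  i=8: ✗ (fails at j=8)

none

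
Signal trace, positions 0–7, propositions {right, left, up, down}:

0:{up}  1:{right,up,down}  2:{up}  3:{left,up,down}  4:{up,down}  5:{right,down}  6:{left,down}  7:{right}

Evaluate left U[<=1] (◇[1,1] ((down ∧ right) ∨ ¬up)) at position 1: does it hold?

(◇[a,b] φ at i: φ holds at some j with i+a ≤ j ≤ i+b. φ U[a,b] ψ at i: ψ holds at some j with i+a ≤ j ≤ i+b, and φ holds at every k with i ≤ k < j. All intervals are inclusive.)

False

Need some j in [1,2] with ◇[1,1] ((down ∧ right) ∨ ¬up), and left at every k in [1,j-1].
  j=1: ◇[1,1] ((down ∧ right) ∨ ¬up) — fails (none in [2,2]).
  j=2: ◇[1,1] ((down ∧ right) ∨ ¬up) — fails (none in [3,3]).
No j in the window works → until fails.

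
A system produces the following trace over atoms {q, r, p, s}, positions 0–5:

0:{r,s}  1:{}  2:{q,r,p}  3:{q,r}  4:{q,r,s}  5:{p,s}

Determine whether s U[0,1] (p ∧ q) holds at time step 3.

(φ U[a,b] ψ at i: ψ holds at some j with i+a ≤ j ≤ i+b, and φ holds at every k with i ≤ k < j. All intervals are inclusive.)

Need some j in [3,4] with (p ∧ q), and s at every k in [3,j-1].
  j=3: (p ∧ q) false.
  j=4: (p ∧ q) false.
No j in the window works → until fails.

False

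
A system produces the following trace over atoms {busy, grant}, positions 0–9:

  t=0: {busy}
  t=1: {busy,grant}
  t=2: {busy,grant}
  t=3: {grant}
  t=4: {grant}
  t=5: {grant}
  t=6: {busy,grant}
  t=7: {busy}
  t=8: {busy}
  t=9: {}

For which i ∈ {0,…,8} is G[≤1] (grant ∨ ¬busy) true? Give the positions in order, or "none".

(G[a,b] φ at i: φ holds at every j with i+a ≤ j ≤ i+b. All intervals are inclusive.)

1, 2, 3, 4, 5

Evaluate at each i in [0,8]:
  i=0: ✗ (fails at j=0)
  i=1: ✓ (all of [1,2])
  i=2: ✓ (all of [2,3])
  i=3: ✓ (all of [3,4])
  i=4: ✓ (all of [4,5])
  i=5: ✓ (all of [5,6])
  i=6: ✗ (fails at j=7)
  i=7: ✗ (fails at j=7)
  i=8: ✗ (fails at j=8)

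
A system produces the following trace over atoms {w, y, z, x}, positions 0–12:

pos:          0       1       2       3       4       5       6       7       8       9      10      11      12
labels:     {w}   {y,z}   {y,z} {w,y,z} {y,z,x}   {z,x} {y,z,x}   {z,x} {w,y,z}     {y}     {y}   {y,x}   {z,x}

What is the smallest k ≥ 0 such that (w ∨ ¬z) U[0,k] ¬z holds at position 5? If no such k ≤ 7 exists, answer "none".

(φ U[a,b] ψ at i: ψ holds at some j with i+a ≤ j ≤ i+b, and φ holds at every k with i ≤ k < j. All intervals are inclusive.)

Need earliest j ≥ 5 with ¬z, and (w ∨ ¬z) at every k in [5,j-1].
  j=5: rhs fails.
  j=6: rhs fails.
  j=7: rhs fails.
  j=8: rhs fails.
  j=9: rhs holds but lhs fails at k=5.
  j=10: rhs holds but lhs fails at k=5.
  j=11: rhs holds but lhs fails at k=5.
  j=12: rhs fails.
No witness within the range → none.

none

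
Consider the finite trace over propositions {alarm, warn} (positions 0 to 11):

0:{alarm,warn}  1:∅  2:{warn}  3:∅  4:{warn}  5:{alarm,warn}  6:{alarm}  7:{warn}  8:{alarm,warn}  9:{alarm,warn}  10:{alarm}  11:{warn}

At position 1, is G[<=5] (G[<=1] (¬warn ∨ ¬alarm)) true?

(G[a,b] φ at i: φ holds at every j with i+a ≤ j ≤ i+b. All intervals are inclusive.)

Check G[<=1] (¬warn ∨ ¬alarm) at every j in [1,6]:
  j=1: holds on [1,2]
  j=2: holds on [2,3]
  j=3: holds on [3,4]
  j=4: fails at 5
  j=5: fails at 5
  j=6: holds on [6,7]
Fails at j=4 → formula fails.

False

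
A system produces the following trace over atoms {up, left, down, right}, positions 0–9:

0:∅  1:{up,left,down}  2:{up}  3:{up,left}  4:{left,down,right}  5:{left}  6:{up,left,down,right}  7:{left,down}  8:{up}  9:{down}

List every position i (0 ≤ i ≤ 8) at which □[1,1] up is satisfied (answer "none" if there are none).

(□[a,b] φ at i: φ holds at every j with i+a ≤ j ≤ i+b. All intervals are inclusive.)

Evaluate at each i in [0,8]:
  i=0: ✓ (all of [1,1])
  i=1: ✓ (all of [2,2])
  i=2: ✓ (all of [3,3])
  i=3: ✗ (fails at j=4)
  i=4: ✗ (fails at j=5)
  i=5: ✓ (all of [6,6])
  i=6: ✗ (fails at j=7)
  i=7: ✓ (all of [8,8])
  i=8: ✗ (fails at j=9)

0, 1, 2, 5, 7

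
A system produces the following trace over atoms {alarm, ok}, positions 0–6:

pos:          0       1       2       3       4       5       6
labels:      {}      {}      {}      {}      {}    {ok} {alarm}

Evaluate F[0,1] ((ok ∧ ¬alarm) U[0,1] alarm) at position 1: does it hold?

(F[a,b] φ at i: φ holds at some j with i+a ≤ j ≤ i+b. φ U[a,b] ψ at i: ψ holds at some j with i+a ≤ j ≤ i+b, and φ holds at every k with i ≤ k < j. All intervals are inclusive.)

Check ((ok ∧ ¬alarm) U[0,1] alarm) at each j in [1,2]:
  j=1: fails
  j=2: fails
No position in the window satisfies it → formula fails.

False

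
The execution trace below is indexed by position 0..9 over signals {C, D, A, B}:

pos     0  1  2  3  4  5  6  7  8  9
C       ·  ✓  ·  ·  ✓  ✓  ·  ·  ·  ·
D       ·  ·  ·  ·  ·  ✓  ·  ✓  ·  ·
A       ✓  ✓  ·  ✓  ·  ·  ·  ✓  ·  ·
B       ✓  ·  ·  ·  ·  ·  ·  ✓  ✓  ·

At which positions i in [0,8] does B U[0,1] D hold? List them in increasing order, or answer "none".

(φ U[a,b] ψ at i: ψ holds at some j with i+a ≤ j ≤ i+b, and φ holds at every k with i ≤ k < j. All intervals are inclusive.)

Evaluate at each i in [0,8]:
  i=0: ✗ (no rhs in [0,1])
  i=1: ✗ (no rhs in [1,2])
  i=2: ✗ (no rhs in [2,3])
  i=3: ✗ (no rhs in [3,4])
  i=4: ✗ (lhs fails at k=4 before rhs at j=5)
  i=5: ✓ (rhs at j=5)
  i=6: ✗ (lhs fails at k=6 before rhs at j=7)
  i=7: ✓ (rhs at j=7)
  i=8: ✗ (no rhs in [8,9])

5, 7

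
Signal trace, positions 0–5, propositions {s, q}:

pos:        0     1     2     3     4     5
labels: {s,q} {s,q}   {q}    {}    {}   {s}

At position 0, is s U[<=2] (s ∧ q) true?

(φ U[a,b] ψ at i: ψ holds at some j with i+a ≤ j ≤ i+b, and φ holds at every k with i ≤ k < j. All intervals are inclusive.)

Holds

Need some j in [0,2] with (s ∧ q), and s at every k in [0,j-1].
  j=0: (s ∧ q) holds; no prefix to check → satisfied.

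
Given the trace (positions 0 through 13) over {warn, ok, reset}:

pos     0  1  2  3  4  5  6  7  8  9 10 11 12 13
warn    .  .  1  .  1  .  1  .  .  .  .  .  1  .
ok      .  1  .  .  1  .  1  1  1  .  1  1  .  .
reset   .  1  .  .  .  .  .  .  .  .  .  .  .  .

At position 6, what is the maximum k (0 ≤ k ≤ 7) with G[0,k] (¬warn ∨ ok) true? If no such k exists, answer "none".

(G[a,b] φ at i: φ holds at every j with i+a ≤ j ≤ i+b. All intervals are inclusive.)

5

(¬warn ∨ ok) must hold from j=6 onward; find where it first fails.
  j=6: holds
  j=7: holds
  j=8: holds
  j=9: holds
  j=10: holds
  j=11: holds
  j=12: fails
Holds on [6,11], so largest k = 5.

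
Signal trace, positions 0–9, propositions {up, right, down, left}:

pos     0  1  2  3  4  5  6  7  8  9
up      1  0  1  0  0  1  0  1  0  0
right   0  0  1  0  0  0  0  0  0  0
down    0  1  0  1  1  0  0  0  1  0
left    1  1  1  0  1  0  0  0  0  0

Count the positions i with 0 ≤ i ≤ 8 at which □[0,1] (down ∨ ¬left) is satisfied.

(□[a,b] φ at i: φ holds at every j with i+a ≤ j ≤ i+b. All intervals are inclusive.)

Evaluate at each i in [0,8]:
  i=0: ✗ (fails at j=0)
  i=1: ✗ (fails at j=2)
  i=2: ✗ (fails at j=2)
  i=3: ✓ (all of [3,4])
  i=4: ✓ (all of [4,5])
  i=5: ✓ (all of [5,6])
  i=6: ✓ (all of [6,7])
  i=7: ✓ (all of [7,8])
  i=8: ✓ (all of [8,9])
Positions where it holds: {3, 4, 5, 6, 7, 8} → 6.

6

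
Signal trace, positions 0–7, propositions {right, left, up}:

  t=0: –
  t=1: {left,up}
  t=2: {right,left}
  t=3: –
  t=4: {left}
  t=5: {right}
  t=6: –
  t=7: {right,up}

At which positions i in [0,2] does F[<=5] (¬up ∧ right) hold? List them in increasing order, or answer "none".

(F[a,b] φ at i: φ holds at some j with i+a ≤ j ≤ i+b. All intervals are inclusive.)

0, 1, 2

Evaluate at each i in [0,2]:
  i=0: ✓ (witness j=2)
  i=1: ✓ (witness j=2)
  i=2: ✓ (witness j=2)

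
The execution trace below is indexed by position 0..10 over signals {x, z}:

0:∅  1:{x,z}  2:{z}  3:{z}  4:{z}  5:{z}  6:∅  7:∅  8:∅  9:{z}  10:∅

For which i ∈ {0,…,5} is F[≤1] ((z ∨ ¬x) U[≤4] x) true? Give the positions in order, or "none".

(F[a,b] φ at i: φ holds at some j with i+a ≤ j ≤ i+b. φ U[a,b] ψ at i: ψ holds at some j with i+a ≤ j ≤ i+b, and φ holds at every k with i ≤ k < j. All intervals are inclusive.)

Evaluate at each i in [0,5]:
  i=0: ✓ (witness j=0)
  i=1: ✓ (witness j=1)
  i=2: ✗ (none in [2,3])
  i=3: ✗ (none in [3,4])
  i=4: ✗ (none in [4,5])
  i=5: ✗ (none in [5,6])

0, 1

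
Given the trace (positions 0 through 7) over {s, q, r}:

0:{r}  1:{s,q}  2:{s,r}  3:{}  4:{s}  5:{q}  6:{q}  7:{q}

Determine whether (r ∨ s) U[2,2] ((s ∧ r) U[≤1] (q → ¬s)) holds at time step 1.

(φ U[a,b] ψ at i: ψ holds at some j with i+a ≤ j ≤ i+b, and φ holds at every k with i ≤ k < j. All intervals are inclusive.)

Need some j in [3,3] with ((s ∧ r) U[≤1] (q → ¬s)), and (r ∨ s) at every k in [1,j-1].
  j=3: ((s ∧ r) U[≤1] (q → ¬s)) holds; (r ∨ s) holds at every k in [1,2] → satisfied.

Yes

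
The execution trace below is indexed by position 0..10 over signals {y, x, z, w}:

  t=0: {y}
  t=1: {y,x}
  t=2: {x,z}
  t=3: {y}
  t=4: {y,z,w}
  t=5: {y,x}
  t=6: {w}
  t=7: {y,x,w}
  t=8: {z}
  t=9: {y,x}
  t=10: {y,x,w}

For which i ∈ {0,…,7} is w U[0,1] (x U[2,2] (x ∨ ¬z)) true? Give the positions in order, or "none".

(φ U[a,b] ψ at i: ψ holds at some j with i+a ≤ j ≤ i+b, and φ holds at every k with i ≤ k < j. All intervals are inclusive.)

1

Evaluate at each i in [0,7]:
  i=0: ✗ (lhs fails at k=0 before rhs at j=1)
  i=1: ✓ (rhs at j=1)
  i=2: ✗ (no rhs in [2,3])
  i=3: ✗ (no rhs in [3,4])
  i=4: ✗ (no rhs in [4,5])
  i=5: ✗ (no rhs in [5,6])
  i=6: ✗ (no rhs in [6,7])
  i=7: ✗ (no rhs in [7,8])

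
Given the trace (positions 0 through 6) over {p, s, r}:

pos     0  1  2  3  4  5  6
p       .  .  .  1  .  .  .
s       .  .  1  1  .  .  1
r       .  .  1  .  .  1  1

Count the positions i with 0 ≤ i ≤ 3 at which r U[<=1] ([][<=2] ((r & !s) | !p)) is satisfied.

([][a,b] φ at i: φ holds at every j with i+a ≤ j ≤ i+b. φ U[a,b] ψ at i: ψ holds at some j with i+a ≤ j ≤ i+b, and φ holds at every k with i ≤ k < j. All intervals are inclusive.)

1

Evaluate at each i in [0,3]:
  i=0: ✓ (rhs at j=0)
  i=1: ✗ (no rhs in [1,2])
  i=2: ✗ (no rhs in [2,3])
  i=3: ✗ (lhs fails at k=3 before rhs at j=4)
Positions where it holds: {0} → 1.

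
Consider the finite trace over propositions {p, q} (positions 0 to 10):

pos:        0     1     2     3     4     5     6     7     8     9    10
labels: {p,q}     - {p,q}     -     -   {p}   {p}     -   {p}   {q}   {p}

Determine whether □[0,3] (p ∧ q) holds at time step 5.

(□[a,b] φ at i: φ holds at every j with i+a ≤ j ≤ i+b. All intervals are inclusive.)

Check (p ∧ q) at every j in [5,8]:
  j=5: false
  j=6: false
  j=7: false
  j=8: false
Fails at j=5 → formula fails.

No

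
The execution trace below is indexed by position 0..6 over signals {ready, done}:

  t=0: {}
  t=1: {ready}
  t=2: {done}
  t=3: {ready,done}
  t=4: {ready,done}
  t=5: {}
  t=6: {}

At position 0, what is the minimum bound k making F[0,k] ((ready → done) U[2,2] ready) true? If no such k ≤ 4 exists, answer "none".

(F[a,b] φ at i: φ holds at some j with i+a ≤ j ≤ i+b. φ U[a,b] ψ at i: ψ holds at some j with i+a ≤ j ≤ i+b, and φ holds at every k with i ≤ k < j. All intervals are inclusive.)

2

Scan j = 0,1,… for ((ready → done) U[2,2] ready):
  j=0: fails
  j=1: fails
  j=2: holds
First hit at j=2, so smallest k = 2-0 = 2.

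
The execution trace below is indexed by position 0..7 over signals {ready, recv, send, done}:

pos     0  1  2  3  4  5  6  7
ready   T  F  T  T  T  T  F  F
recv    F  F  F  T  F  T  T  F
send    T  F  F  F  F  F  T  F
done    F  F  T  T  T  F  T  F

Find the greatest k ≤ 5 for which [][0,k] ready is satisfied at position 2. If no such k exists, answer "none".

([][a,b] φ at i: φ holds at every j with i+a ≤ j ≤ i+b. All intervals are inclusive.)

ready must hold from j=2 onward; find where it first fails.
  j=2: holds
  j=3: holds
  j=4: holds
  j=5: holds
  j=6: fails
Holds on [2,5], so largest k = 3.

3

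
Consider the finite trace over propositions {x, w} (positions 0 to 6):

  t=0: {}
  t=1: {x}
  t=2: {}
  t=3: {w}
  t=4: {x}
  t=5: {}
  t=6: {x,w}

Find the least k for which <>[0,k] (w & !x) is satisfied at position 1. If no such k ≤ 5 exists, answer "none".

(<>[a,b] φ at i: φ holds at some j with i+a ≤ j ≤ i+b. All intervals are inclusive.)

Scan j = 1,2,… for (w & !x):
  j=1: fails
  j=2: fails
  j=3: holds
First hit at j=3, so smallest k = 3-1 = 2.

2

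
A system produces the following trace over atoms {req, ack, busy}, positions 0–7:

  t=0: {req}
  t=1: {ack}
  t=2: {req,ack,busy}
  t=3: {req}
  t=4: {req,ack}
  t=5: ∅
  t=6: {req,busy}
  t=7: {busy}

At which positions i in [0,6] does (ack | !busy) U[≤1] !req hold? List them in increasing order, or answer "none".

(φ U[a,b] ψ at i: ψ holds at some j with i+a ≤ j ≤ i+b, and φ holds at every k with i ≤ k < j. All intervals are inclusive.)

0, 1, 4, 5

Evaluate at each i in [0,6]:
  i=0: ✓ (rhs at j=1; lhs holds on [0,0])
  i=1: ✓ (rhs at j=1)
  i=2: ✗ (no rhs in [2,3])
  i=3: ✗ (no rhs in [3,4])
  i=4: ✓ (rhs at j=5; lhs holds on [4,4])
  i=5: ✓ (rhs at j=5)
  i=6: ✗ (lhs fails at k=6 before rhs at j=7)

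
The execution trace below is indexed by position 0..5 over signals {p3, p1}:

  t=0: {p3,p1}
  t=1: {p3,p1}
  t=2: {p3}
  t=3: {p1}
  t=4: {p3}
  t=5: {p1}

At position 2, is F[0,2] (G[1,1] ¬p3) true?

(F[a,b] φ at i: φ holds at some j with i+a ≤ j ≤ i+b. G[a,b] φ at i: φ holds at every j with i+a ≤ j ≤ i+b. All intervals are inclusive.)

Holds

Check G[1,1] ¬p3 at each j in [2,4]:
  j=2: holds on [3,3]
  j=3: fails at 4
  j=4: holds on [5,5]
Found at j=2 → formula holds.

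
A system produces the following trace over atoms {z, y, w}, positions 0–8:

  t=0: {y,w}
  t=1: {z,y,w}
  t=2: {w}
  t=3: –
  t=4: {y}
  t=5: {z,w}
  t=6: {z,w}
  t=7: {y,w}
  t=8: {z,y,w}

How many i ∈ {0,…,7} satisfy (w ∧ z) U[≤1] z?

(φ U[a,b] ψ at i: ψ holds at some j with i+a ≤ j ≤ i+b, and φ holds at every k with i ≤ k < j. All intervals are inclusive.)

Evaluate at each i in [0,7]:
  i=0: ✗ (lhs fails at k=0 before rhs at j=1)
  i=1: ✓ (rhs at j=1)
  i=2: ✗ (no rhs in [2,3])
  i=3: ✗ (no rhs in [3,4])
  i=4: ✗ (lhs fails at k=4 before rhs at j=5)
  i=5: ✓ (rhs at j=5)
  i=6: ✓ (rhs at j=6)
  i=7: ✗ (lhs fails at k=7 before rhs at j=8)
Positions where it holds: {1, 5, 6} → 3.

3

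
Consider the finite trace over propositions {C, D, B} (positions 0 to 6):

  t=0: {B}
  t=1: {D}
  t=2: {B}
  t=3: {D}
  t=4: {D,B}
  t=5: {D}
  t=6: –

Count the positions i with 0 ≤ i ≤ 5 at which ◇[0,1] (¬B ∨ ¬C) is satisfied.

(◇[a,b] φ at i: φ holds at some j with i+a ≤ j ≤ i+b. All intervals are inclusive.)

6

Evaluate at each i in [0,5]:
  i=0: ✓ (witness j=0)
  i=1: ✓ (witness j=1)
  i=2: ✓ (witness j=2)
  i=3: ✓ (witness j=3)
  i=4: ✓ (witness j=4)
  i=5: ✓ (witness j=5)
Positions where it holds: {0, 1, 2, 3, 4, 5} → 6.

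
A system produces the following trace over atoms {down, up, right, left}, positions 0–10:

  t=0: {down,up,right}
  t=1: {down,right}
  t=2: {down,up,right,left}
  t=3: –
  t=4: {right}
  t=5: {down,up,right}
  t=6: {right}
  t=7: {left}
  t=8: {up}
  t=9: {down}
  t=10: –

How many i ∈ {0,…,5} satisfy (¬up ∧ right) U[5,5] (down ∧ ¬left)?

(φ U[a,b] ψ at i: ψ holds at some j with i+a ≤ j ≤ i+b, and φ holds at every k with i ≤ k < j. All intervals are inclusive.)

0

Evaluate at each i in [0,5]:
  i=0: ✗ (lhs fails at k=0 before rhs at j=5)
  i=1: ✗ (no rhs in [6,6])
  i=2: ✗ (no rhs in [7,7])
  i=3: ✗ (no rhs in [8,8])
  i=4: ✗ (lhs fails at k=5 before rhs at j=9)
  i=5: ✗ (no rhs in [10,10])
Positions where it holds: {} → 0.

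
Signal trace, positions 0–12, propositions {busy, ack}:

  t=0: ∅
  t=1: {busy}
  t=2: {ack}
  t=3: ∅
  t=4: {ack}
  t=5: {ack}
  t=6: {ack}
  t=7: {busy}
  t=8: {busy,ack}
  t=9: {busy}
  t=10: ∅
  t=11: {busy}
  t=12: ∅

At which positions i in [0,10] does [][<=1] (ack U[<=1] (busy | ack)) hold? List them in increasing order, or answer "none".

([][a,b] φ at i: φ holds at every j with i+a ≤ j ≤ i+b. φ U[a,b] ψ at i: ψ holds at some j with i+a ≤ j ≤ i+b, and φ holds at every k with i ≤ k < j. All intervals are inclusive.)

1, 4, 5, 6, 7, 8

Evaluate at each i in [0,10]:
  i=0: ✗ (fails at j=0)
  i=1: ✓ (all of [1,2])
  i=2: ✗ (fails at j=3)
  i=3: ✗ (fails at j=3)
  i=4: ✓ (all of [4,5])
  i=5: ✓ (all of [5,6])
  i=6: ✓ (all of [6,7])
  i=7: ✓ (all of [7,8])
  i=8: ✓ (all of [8,9])
  i=9: ✗ (fails at j=10)
  i=10: ✗ (fails at j=10)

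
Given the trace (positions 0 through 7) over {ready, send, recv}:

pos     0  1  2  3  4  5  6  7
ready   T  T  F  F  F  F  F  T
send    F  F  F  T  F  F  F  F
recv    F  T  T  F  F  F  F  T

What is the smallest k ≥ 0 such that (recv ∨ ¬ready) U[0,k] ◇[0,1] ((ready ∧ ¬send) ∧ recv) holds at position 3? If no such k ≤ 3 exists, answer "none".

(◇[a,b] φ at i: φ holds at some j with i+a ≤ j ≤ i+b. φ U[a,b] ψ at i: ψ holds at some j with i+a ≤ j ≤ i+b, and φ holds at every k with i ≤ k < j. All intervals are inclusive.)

Need earliest j ≥ 3 with ◇[0,1] ((ready ∧ ¬send) ∧ recv), and (recv ∨ ¬ready) at every k in [3,j-1].
  j=3: rhs fails.
  j=4: rhs fails.
  j=5: rhs fails.
  j=6: rhs holds; lhs holds on [3,5]. k = 3.

3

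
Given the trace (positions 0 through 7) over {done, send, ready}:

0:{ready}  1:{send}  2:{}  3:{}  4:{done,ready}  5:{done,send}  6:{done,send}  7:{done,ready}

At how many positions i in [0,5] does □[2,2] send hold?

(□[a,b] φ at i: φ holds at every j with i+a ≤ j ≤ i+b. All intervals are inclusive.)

Evaluate at each i in [0,5]:
  i=0: ✗ (fails at j=2)
  i=1: ✗ (fails at j=3)
  i=2: ✗ (fails at j=4)
  i=3: ✓ (all of [5,5])
  i=4: ✓ (all of [6,6])
  i=5: ✗ (fails at j=7)
Positions where it holds: {3, 4} → 2.

2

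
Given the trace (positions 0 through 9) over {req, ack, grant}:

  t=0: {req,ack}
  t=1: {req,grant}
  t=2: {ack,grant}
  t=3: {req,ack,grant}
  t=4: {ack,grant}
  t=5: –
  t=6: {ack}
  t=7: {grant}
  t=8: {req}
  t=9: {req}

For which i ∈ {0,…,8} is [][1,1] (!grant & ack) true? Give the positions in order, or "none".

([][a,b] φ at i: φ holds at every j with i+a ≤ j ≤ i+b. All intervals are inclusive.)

Evaluate at each i in [0,8]:
  i=0: ✗ (fails at j=1)
  i=1: ✗ (fails at j=2)
  i=2: ✗ (fails at j=3)
  i=3: ✗ (fails at j=4)
  i=4: ✗ (fails at j=5)
  i=5: ✓ (all of [6,6])
  i=6: ✗ (fails at j=7)
  i=7: ✗ (fails at j=8)
  i=8: ✗ (fails at j=9)

5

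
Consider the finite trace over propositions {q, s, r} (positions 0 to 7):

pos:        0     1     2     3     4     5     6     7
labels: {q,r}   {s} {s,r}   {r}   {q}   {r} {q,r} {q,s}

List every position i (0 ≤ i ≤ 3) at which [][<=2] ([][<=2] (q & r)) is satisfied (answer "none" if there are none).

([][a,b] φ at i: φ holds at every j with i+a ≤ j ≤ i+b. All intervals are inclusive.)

Evaluate at each i in [0,3]:
  i=0: ✗ (fails at j=0)
  i=1: ✗ (fails at j=1)
  i=2: ✗ (fails at j=2)
  i=3: ✗ (fails at j=3)

none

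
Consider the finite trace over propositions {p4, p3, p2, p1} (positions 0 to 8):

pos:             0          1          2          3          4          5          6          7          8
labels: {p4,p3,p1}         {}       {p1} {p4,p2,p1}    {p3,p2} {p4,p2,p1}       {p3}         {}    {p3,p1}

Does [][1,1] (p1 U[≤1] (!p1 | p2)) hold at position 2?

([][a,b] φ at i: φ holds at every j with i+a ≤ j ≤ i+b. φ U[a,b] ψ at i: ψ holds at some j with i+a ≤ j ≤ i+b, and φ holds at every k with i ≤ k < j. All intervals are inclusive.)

Yes

Check (p1 U[≤1] (!p1 | p2)) at every j in [3,3]:
  j=3: holds
All positions satisfy it → formula holds.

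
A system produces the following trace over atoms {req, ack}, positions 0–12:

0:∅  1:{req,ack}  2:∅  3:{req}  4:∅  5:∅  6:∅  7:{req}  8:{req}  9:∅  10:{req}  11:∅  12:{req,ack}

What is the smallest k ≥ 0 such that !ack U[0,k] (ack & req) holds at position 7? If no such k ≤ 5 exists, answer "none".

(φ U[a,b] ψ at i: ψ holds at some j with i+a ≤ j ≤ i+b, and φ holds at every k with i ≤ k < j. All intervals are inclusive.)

Need earliest j ≥ 7 with (ack & req), and !ack at every k in [7,j-1].
  j=7: rhs fails.
  j=8: rhs fails.
  j=9: rhs fails.
  j=10: rhs fails.
  j=11: rhs fails.
  j=12: rhs holds; lhs holds on [7,11]. k = 5.

5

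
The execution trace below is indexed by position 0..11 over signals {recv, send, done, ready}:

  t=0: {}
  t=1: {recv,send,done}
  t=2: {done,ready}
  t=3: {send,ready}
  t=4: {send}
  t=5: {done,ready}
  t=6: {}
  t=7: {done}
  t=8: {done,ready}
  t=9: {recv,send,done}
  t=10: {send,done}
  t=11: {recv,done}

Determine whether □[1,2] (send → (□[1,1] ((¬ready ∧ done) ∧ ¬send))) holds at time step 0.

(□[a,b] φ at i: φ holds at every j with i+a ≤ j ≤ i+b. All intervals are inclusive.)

Does not hold

Check (send → (□[1,1] ((¬ready ∧ done) ∧ ¬send))) at every j in [1,2]:
  j=1: antecedent true; consequent fails at 2 → ✗
  j=2: antecedent false → ✓
Fails at j=1 → formula fails.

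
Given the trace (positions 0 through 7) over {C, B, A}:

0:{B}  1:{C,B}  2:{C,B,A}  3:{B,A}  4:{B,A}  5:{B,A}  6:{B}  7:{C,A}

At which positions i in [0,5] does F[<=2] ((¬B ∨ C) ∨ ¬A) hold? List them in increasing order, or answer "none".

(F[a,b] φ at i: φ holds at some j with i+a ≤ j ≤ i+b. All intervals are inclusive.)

0, 1, 2, 4, 5

Evaluate at each i in [0,5]:
  i=0: ✓ (witness j=0)
  i=1: ✓ (witness j=1)
  i=2: ✓ (witness j=2)
  i=3: ✗ (none in [3,5])
  i=4: ✓ (witness j=6)
  i=5: ✓ (witness j=6)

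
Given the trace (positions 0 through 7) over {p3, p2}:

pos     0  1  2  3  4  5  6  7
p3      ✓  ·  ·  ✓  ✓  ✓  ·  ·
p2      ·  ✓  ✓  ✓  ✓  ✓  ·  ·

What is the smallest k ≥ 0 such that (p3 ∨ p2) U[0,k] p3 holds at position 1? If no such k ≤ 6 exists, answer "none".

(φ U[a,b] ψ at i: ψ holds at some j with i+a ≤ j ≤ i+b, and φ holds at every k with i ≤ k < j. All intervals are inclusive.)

2

Need earliest j ≥ 1 with p3, and (p3 ∨ p2) at every k in [1,j-1].
  j=1: rhs fails.
  j=2: rhs fails.
  j=3: rhs holds; lhs holds on [1,2]. k = 2.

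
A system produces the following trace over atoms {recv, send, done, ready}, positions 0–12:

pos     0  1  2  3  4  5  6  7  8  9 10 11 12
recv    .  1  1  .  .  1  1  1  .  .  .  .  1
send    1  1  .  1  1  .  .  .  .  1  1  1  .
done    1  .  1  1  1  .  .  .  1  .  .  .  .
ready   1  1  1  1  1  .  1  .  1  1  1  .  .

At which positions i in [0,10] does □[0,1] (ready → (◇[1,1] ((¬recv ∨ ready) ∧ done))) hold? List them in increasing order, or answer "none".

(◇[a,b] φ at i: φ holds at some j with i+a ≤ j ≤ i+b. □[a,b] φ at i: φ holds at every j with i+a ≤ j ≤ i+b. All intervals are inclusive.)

1, 2

Evaluate at each i in [0,10]:
  i=0: ✗ (fails at j=0)
  i=1: ✓ (all of [1,2])
  i=2: ✓ (all of [2,3])
  i=3: ✗ (fails at j=4)
  i=4: ✗ (fails at j=4)
  i=5: ✗ (fails at j=6)
  i=6: ✗ (fails at j=6)
  i=7: ✗ (fails at j=8)
  i=8: ✗ (fails at j=8)
  i=9: ✗ (fails at j=9)
  i=10: ✗ (fails at j=10)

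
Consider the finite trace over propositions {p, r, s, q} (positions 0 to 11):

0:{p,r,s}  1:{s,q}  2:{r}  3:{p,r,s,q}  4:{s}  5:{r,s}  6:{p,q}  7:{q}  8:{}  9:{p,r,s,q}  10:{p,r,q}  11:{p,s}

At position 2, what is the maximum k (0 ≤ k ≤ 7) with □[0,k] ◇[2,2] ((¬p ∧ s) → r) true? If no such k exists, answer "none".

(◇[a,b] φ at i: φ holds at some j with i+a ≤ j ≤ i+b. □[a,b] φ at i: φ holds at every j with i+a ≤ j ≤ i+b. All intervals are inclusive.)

◇[2,2] ((¬p ∧ s) → r) must hold from j=2 onward; find where it first fails.
  j=2: fails → no k works.

none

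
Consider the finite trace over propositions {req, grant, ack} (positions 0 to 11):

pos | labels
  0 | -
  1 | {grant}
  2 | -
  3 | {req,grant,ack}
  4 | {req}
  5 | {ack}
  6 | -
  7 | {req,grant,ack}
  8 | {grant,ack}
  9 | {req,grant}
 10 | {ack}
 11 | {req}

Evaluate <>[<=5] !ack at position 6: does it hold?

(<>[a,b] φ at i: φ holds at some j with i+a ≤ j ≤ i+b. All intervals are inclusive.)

Check !ack at each j in [6,11]:
  j=6: true
  j=7: false
  j=8: false
  j=9: true
  j=10: false
  j=11: true
Found at j=6 → formula holds.

Holds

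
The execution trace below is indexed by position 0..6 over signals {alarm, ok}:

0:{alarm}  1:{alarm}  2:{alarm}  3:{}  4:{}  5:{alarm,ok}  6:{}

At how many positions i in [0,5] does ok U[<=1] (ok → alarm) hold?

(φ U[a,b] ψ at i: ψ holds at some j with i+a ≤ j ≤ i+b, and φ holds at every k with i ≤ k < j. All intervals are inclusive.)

6

Evaluate at each i in [0,5]:
  i=0: ✓ (rhs at j=0)
  i=1: ✓ (rhs at j=1)
  i=2: ✓ (rhs at j=2)
  i=3: ✓ (rhs at j=3)
  i=4: ✓ (rhs at j=4)
  i=5: ✓ (rhs at j=5)
Positions where it holds: {0, 1, 2, 3, 4, 5} → 6.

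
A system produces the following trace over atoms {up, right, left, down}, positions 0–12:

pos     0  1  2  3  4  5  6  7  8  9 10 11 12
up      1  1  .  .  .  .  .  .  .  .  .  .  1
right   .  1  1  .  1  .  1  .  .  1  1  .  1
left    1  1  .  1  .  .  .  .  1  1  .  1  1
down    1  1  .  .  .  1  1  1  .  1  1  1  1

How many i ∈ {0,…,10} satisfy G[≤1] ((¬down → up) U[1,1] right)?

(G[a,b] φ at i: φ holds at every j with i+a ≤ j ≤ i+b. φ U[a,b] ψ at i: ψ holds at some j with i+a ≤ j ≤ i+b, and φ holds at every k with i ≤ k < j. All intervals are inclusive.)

Evaluate at each i in [0,10]:
  i=0: ✓ (all of [0,1])
  i=1: ✗ (fails at j=2)
  i=2: ✗ (fails at j=2)
  i=3: ✗ (fails at j=3)
  i=4: ✗ (fails at j=4)
  i=5: ✗ (fails at j=6)
  i=6: ✗ (fails at j=6)
  i=7: ✗ (fails at j=7)
  i=8: ✗ (fails at j=8)
  i=9: ✗ (fails at j=10)
  i=10: ✗ (fails at j=10)
Positions where it holds: {0} → 1.

1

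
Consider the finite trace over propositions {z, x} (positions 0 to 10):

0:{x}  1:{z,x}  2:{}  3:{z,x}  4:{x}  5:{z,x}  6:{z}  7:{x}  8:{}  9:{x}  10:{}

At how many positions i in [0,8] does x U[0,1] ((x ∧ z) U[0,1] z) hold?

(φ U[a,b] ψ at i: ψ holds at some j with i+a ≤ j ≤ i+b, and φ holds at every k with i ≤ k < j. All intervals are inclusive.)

6

Evaluate at each i in [0,8]:
  i=0: ✓ (rhs at j=1; lhs holds on [0,0])
  i=1: ✓ (rhs at j=1)
  i=2: ✗ (lhs fails at k=2 before rhs at j=3)
  i=3: ✓ (rhs at j=3)
  i=4: ✓ (rhs at j=5; lhs holds on [4,4])
  i=5: ✓ (rhs at j=5)
  i=6: ✓ (rhs at j=6)
  i=7: ✗ (no rhs in [7,8])
  i=8: ✗ (no rhs in [8,9])
Positions where it holds: {0, 1, 3, 4, 5, 6} → 6.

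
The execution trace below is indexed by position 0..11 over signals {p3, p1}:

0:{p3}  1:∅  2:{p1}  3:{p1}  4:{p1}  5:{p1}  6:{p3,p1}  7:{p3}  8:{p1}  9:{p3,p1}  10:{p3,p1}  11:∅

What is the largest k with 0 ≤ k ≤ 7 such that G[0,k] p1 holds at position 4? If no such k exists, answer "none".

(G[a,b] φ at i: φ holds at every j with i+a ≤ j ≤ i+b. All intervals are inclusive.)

2

p1 must hold from j=4 onward; find where it first fails.
  j=4: holds
  j=5: holds
  j=6: holds
  j=7: fails
Holds on [4,6], so largest k = 2.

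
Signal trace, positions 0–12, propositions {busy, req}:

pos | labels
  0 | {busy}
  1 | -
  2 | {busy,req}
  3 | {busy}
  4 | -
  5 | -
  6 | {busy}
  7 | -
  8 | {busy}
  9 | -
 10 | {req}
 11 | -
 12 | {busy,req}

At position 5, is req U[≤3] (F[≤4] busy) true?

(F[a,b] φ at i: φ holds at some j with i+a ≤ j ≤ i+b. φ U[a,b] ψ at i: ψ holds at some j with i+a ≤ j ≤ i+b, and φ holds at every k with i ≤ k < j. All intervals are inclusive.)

Need some j in [5,8] with F[≤4] busy, and req at every k in [5,j-1].
  j=5: F[≤4] busy holds; no prefix to check → satisfied.

Holds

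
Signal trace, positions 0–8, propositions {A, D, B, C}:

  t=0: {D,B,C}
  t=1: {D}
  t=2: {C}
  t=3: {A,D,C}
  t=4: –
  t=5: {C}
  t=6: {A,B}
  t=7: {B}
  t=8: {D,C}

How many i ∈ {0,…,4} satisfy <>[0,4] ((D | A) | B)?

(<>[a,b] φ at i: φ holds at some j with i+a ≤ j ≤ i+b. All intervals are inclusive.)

Evaluate at each i in [0,4]:
  i=0: ✓ (witness j=0)
  i=1: ✓ (witness j=1)
  i=2: ✓ (witness j=3)
  i=3: ✓ (witness j=3)
  i=4: ✓ (witness j=6)
Positions where it holds: {0, 1, 2, 3, 4} → 5.

5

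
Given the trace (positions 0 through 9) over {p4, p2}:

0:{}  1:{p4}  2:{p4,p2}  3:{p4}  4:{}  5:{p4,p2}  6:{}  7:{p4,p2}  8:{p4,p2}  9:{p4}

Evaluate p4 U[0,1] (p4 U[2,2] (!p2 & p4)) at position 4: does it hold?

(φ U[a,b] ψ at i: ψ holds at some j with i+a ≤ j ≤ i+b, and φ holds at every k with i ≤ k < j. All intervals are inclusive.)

Need some j in [4,5] with (p4 U[2,2] (!p2 & p4)), and p4 at every k in [4,j-1].
  j=4: (p4 U[2,2] (!p2 & p4)) — fails.
  j=5: (p4 U[2,2] (!p2 & p4)) — fails.
No j in the window works → until fails.

False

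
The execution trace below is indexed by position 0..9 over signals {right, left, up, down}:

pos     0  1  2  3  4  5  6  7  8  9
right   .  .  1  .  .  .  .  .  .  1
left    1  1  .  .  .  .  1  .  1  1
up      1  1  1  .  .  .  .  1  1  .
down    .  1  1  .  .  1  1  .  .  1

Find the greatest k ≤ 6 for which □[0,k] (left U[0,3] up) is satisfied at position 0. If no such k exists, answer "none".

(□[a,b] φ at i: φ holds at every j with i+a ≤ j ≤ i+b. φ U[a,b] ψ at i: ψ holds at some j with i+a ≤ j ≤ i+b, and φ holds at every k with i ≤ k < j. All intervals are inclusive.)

2

(left U[0,3] up) must hold from j=0 onward; find where it first fails.
  j=0: holds
  j=1: holds
  j=2: holds
  j=3: fails
Holds on [0,2], so largest k = 2.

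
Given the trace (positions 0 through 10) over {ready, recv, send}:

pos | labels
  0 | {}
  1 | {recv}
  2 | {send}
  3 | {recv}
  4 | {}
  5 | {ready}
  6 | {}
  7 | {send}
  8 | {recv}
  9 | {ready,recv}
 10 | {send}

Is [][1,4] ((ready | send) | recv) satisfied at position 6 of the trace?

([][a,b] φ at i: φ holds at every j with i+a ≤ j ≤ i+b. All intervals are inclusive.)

Yes

Check ((ready | send) | recv) at every j in [7,10]:
  j=7: true
  j=8: true
  j=9: true
  j=10: true
All positions satisfy it → formula holds.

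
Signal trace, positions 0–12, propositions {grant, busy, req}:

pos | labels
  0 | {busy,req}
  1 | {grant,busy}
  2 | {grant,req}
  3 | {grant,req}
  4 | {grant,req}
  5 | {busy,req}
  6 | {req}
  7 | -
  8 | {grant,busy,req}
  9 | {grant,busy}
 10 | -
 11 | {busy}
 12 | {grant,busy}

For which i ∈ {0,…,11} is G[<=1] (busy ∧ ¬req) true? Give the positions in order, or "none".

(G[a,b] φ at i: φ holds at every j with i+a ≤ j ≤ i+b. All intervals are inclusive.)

11

Evaluate at each i in [0,11]:
  i=0: ✗ (fails at j=0)
  i=1: ✗ (fails at j=2)
  i=2: ✗ (fails at j=2)
  i=3: ✗ (fails at j=3)
  i=4: ✗ (fails at j=4)
  i=5: ✗ (fails at j=5)
  i=6: ✗ (fails at j=6)
  i=7: ✗ (fails at j=7)
  i=8: ✗ (fails at j=8)
  i=9: ✗ (fails at j=10)
  i=10: ✗ (fails at j=10)
  i=11: ✓ (all of [11,12])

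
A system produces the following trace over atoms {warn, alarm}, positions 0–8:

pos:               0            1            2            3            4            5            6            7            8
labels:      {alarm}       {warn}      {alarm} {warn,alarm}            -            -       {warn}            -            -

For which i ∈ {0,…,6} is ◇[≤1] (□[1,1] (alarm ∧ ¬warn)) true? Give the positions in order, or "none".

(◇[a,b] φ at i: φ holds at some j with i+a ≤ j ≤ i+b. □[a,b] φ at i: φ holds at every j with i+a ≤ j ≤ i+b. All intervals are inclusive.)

Evaluate at each i in [0,6]:
  i=0: ✓ (witness j=1)
  i=1: ✓ (witness j=1)
  i=2: ✗ (none in [2,3])
  i=3: ✗ (none in [3,4])
  i=4: ✗ (none in [4,5])
  i=5: ✗ (none in [5,6])
  i=6: ✗ (none in [6,7])

0, 1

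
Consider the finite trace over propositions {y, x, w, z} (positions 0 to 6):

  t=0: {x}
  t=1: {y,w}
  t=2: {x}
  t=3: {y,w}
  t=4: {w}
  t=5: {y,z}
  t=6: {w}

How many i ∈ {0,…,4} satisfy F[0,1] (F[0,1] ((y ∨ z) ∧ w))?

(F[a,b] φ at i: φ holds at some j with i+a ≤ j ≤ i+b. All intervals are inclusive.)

4

Evaluate at each i in [0,4]:
  i=0: ✓ (witness j=0)
  i=1: ✓ (witness j=1)
  i=2: ✓ (witness j=2)
  i=3: ✓ (witness j=3)
  i=4: ✗ (none in [4,5])
Positions where it holds: {0, 1, 2, 3} → 4.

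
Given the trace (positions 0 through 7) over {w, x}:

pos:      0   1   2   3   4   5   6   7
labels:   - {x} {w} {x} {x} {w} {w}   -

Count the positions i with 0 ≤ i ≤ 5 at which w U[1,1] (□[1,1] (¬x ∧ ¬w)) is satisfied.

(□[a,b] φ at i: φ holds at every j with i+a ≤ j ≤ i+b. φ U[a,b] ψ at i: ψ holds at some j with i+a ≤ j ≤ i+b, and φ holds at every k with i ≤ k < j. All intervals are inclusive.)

Evaluate at each i in [0,5]:
  i=0: ✗ (no rhs in [1,1])
  i=1: ✗ (no rhs in [2,2])
  i=2: ✗ (no rhs in [3,3])
  i=3: ✗ (no rhs in [4,4])
  i=4: ✗ (no rhs in [5,5])
  i=5: ✓ (rhs at j=6; lhs holds on [5,5])
Positions where it holds: {5} → 1.

1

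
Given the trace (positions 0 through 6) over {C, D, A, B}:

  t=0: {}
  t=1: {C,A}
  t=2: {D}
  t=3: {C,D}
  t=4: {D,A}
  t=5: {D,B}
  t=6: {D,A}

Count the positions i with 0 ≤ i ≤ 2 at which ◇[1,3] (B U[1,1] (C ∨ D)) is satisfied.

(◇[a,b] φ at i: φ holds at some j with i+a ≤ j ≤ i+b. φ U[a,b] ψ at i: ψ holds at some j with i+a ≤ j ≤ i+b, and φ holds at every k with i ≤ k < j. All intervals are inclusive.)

Evaluate at each i in [0,2]:
  i=0: ✗ (none in [1,3])
  i=1: ✗ (none in [2,4])
  i=2: ✓ (witness j=5)
Positions where it holds: {2} → 1.

1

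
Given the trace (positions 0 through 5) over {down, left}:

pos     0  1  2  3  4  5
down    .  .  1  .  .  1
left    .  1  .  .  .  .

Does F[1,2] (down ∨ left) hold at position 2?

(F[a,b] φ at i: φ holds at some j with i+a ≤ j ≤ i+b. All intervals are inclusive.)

False

Check (down ∨ left) at each j in [3,4]:
  j=3: false
  j=4: false
No position in the window satisfies it → formula fails.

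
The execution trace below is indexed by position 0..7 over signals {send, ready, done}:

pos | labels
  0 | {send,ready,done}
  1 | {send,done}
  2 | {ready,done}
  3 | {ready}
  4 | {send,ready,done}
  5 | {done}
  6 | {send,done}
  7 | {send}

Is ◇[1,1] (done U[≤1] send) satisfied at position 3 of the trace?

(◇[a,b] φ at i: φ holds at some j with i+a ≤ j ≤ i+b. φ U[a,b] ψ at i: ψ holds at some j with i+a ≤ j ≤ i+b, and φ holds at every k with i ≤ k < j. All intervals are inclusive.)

Check (done U[≤1] send) at each j in [4,4]:
  j=4: holds
Found at j=4 → formula holds.

Holds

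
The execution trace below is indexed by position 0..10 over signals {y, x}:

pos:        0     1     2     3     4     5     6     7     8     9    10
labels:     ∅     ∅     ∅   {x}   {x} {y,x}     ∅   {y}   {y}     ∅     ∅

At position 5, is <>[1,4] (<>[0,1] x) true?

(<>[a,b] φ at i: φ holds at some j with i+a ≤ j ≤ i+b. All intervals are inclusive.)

Check <>[0,1] x at each j in [6,9]:
  j=6: fails (none in [6,7])
  j=7: fails (none in [7,8])
  j=8: fails (none in [8,9])
  j=9: fails (none in [9,10])
No position in the window satisfies it → formula fails.

Does not hold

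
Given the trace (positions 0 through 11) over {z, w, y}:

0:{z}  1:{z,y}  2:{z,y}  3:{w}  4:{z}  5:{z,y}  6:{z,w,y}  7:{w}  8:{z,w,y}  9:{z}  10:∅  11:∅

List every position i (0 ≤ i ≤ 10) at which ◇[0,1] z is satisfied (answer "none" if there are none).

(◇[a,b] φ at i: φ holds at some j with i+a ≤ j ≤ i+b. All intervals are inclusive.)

Evaluate at each i in [0,10]:
  i=0: ✓ (witness j=0)
  i=1: ✓ (witness j=1)
  i=2: ✓ (witness j=2)
  i=3: ✓ (witness j=4)
  i=4: ✓ (witness j=4)
  i=5: ✓ (witness j=5)
  i=6: ✓ (witness j=6)
  i=7: ✓ (witness j=8)
  i=8: ✓ (witness j=8)
  i=9: ✓ (witness j=9)
  i=10: ✗ (none in [10,11])

0, 1, 2, 3, 4, 5, 6, 7, 8, 9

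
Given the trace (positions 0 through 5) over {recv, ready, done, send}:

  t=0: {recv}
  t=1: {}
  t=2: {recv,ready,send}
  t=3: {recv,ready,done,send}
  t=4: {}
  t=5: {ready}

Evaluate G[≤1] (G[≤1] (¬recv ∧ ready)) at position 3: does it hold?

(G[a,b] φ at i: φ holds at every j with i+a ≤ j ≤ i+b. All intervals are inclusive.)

Check G[≤1] (¬recv ∧ ready) at every j in [3,4]:
  j=3: fails at 3
  j=4: fails at 4
Fails at j=3 → formula fails.

False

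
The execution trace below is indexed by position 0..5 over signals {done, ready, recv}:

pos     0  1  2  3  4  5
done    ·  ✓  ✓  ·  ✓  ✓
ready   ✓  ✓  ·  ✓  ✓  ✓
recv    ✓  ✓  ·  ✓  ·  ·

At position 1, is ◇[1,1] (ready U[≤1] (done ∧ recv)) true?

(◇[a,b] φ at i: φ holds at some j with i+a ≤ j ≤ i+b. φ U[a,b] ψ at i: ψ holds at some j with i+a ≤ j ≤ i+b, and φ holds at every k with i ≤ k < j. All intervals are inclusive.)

No

Check (ready U[≤1] (done ∧ recv)) at each j in [2,2]:
  j=2: fails
No position in the window satisfies it → formula fails.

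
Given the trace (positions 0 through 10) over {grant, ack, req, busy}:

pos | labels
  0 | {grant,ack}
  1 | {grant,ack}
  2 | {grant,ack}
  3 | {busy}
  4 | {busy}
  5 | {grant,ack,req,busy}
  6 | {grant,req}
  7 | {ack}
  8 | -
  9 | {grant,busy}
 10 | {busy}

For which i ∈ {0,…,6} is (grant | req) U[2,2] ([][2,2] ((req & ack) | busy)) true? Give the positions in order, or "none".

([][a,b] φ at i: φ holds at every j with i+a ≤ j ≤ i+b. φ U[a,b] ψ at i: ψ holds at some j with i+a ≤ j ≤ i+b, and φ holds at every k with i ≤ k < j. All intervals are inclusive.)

Evaluate at each i in [0,6]:
  i=0: ✓ (rhs at j=2; lhs holds on [0,1])
  i=1: ✓ (rhs at j=3; lhs holds on [1,2])
  i=2: ✗ (no rhs in [4,4])
  i=3: ✗ (no rhs in [5,5])
  i=4: ✗ (no rhs in [6,6])
  i=5: ✓ (rhs at j=7; lhs holds on [5,6])
  i=6: ✗ (lhs fails at k=7 before rhs at j=8)

0, 1, 5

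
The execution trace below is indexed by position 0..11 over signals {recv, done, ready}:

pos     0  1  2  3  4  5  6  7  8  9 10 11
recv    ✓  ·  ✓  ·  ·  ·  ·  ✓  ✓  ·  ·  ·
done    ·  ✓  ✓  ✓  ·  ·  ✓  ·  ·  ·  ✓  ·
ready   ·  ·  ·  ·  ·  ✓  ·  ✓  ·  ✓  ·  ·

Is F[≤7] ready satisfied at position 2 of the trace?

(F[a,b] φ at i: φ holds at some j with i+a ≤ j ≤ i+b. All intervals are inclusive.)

Check ready at each j in [2,9]:
  j=2: false
  j=3: false
  j=4: false
  j=5: true
  j=6: false
  j=7: true
  j=8: false
  j=9: true
Found at j=5 → formula holds.

Yes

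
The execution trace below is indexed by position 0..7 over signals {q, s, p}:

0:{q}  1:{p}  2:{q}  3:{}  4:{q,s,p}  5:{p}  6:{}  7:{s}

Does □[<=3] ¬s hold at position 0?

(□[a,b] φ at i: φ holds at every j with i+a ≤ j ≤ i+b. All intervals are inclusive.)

Check ¬s at every j in [0,3]:
  j=0: true
  j=1: true
  j=2: true
  j=3: true
All positions satisfy it → formula holds.

Yes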